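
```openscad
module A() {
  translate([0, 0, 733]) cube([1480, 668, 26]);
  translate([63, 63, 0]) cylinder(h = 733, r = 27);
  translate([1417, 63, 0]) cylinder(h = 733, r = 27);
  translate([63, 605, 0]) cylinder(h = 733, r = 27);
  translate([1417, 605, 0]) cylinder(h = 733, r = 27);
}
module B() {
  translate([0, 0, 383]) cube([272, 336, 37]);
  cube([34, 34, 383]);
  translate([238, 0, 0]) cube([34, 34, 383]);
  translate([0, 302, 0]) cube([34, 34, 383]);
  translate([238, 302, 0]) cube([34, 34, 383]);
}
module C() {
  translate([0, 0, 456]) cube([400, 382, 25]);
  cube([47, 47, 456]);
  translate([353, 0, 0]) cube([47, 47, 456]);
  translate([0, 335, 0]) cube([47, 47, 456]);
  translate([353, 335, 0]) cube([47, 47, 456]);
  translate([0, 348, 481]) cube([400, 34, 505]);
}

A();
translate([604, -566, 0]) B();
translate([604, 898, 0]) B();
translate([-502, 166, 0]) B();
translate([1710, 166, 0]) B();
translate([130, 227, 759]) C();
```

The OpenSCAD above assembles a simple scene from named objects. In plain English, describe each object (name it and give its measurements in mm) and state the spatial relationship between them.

A is a rectangular dining table. The top is 1480×668×26 mm with its upper surface at z = 759 mm. It stands on four round legs of 54 mm diameter, each leg's bounding box inset 36 mm from the nearest pair of top edges, running from the floor to the underside of the top.

B is a four-legged stool. The seat is 272×336 mm, 37 mm thick, top at z = 420 mm. It stands on four square legs, each 34×34 mm in cross-section, from z = 0 to the seat underside, each flush with a corner of the seat.

C is a chair. The seat is a 400×382×25 mm slab with its top at z = 481 mm, on four 47×47 mm corner legs (flush with the seat edges, standing on z = 0). A flat backrest 34 mm thick, 505 mm tall, spans the full seat width and rises from the seat top along its +y edge, rear face flush with the rear of the seat.

Four stools sit around the table at the −y, +y, −x, +x sides. The chair is on top of the table.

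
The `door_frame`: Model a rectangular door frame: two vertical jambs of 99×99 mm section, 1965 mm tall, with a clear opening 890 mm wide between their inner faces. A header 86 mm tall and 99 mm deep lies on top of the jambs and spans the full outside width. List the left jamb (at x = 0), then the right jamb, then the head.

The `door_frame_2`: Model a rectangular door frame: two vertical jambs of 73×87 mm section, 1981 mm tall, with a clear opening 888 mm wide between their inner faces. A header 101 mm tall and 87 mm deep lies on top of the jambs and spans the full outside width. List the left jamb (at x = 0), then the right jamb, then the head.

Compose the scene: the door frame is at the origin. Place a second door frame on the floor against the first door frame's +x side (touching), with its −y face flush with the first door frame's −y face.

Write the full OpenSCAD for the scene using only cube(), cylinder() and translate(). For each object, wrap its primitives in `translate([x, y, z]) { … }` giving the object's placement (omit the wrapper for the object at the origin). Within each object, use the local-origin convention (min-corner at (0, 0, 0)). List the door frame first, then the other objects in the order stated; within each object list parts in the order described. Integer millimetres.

cube([99, 99, 1965]);
translate([989, 0, 0]) cube([99, 99, 1965]);
translate([0, 0, 1965]) cube([1088, 99, 86]);
translate([1088, 0, 0]) {
  cube([73, 87, 1981]);
  translate([961, 0, 0]) cube([73, 87, 1981]);
  translate([0, 0, 1981]) cube([1034, 87, 101]);
}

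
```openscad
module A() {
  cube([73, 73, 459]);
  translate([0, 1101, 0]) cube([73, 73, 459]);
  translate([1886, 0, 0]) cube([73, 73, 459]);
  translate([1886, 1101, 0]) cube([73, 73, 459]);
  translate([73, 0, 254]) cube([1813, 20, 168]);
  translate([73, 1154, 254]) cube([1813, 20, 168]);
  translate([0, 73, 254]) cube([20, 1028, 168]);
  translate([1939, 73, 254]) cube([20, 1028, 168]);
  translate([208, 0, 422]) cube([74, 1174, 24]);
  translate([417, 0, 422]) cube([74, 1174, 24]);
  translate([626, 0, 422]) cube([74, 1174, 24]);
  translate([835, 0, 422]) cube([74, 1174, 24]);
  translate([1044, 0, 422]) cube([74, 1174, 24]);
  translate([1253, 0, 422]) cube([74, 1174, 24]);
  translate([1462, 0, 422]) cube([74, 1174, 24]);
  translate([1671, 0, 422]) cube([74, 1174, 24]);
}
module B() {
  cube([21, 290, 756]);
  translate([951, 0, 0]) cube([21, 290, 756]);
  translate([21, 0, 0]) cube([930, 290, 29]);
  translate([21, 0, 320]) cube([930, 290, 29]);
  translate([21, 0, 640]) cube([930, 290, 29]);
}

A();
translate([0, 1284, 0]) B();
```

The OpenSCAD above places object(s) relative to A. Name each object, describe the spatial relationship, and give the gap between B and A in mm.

A is a bed frame. B is a bookshelf. The bookshelf is on the floor beside the bed frame on its +y side. The gap between the bookshelf and the bed frame is 110 mm.

The bookshelf's nearest face is 110 mm from the bed frame's +y face.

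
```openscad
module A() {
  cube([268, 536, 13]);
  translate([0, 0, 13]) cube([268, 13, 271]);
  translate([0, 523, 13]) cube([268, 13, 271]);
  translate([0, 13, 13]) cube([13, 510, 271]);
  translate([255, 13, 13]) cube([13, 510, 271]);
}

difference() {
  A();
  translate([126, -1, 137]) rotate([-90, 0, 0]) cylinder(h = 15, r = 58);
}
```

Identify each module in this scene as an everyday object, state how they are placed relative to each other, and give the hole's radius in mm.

A is an open box. The open box has a circular hole through its front wall. The hole's radius is 58 mm.

The subtracted cylinder has r = 58 mm.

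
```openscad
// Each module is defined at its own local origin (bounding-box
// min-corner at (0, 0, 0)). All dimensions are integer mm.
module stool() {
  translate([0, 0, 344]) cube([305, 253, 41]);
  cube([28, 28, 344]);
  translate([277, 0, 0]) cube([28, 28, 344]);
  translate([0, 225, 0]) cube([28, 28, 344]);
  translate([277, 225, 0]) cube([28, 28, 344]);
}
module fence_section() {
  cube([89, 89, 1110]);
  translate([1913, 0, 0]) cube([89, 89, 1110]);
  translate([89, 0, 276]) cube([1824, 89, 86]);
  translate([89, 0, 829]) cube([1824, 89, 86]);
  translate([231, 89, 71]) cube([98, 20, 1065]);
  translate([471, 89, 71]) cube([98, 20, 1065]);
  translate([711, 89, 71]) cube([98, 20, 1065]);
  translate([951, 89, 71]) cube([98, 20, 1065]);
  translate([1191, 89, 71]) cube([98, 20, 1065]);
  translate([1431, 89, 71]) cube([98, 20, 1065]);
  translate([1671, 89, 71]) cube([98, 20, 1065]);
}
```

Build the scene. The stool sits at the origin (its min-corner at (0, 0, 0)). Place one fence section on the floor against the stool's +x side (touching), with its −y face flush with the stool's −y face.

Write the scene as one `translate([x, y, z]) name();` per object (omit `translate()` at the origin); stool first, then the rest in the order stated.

stool();
translate([305, 0, 0]) fence_section();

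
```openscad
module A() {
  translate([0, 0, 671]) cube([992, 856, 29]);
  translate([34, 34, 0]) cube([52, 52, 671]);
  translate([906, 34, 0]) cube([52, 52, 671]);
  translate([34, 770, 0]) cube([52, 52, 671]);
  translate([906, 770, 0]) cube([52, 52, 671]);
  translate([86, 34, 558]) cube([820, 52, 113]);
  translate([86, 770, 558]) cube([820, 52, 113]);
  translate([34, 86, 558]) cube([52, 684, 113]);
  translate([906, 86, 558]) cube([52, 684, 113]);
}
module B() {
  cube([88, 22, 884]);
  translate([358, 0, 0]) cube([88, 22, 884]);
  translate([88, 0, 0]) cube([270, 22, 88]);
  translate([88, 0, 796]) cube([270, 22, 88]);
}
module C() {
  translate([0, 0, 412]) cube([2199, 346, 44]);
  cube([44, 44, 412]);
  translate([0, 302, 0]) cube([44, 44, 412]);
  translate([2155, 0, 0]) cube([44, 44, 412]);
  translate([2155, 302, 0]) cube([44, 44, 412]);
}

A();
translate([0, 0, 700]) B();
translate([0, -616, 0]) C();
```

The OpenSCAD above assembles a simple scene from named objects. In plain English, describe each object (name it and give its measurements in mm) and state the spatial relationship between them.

A is a rectangular dining table. The top is 992×856×29 mm with its upper surface at z = 700 mm. It stands on four 52×52 mm square legs, each inset 34 mm from the nearest pair of top edges, running from the floor to the underside of the top. Four apron rails, 52 mm thick and 113 mm tall, run between adjacent legs with their top edges flush with the underside of the top and their outer faces flush with the legs' outer faces.

B is a picture frame with a 270×708 mm rectangular opening (x by z) and a uniform 88 mm border on every side. Frame depth is 22 mm along y. It is built from two vertical stiles running the full outside height and two horizontal rails spanning the gap between the stiles.

C is a long wooden bench with a 2199 mm (x) × 346 mm (y) seat, 44 mm thick, its top surface 456 mm above the floor. Four 44 mm square legs at the seat corners, flush with the edges, run from z = 0 to the seat underside.

The picture frame is on top of the table. The bench is on the floor beside the table on its −y side.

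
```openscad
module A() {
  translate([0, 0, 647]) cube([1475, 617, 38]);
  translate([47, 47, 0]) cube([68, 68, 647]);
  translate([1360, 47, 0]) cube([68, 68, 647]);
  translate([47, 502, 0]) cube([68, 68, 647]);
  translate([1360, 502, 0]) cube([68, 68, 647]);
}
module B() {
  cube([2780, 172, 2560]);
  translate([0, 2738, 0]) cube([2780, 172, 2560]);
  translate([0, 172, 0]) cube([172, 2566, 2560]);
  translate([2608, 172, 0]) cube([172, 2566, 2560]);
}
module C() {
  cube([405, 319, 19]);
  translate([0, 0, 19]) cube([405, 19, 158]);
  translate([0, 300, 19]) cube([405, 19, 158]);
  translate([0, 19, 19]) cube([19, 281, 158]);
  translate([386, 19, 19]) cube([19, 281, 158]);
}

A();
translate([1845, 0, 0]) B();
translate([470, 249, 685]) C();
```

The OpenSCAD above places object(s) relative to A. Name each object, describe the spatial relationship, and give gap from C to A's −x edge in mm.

A is a table. B is a house frame. C is an open box. The house frame is on the floor beside the table on its +x side. The open box is on top of the table. The gap from the open box to the table's −x edge is 470 mm.

The open box's min-x is at 470; the table's min-x is 0; gap = 470 mm.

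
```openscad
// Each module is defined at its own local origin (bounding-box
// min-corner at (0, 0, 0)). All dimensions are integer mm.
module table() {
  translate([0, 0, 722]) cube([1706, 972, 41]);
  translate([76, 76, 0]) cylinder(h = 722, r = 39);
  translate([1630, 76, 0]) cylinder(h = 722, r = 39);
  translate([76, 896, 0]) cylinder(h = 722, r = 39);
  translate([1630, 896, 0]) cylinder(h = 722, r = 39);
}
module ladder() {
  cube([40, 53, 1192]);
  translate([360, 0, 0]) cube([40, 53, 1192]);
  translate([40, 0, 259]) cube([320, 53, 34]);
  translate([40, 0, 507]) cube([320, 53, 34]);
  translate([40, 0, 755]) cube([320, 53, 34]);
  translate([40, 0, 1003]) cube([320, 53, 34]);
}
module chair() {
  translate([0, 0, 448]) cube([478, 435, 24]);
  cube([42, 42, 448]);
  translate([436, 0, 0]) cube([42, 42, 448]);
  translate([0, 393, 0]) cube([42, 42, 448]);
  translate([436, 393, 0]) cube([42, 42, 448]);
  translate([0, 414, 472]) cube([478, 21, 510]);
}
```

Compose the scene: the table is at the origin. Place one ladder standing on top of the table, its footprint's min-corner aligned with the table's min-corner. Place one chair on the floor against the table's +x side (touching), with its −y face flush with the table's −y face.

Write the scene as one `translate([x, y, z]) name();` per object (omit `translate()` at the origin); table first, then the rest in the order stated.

table();
translate([0, 0, 763]) ladder();
translate([1706, 0, 0]) chair();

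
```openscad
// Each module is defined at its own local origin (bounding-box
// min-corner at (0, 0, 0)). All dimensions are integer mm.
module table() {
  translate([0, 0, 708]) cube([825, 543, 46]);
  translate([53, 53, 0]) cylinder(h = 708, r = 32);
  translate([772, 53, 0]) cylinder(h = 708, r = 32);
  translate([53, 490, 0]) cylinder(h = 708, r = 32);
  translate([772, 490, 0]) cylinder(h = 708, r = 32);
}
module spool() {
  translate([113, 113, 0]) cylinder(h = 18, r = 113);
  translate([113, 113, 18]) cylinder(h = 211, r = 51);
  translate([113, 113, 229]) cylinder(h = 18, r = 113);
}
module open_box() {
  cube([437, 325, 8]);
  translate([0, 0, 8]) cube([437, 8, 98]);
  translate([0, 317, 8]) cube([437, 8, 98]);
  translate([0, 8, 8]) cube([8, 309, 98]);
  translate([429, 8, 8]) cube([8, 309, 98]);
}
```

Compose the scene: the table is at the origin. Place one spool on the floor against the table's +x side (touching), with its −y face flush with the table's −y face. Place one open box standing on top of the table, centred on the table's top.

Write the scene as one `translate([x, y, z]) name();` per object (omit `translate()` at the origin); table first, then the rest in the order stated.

table();
translate([825, 0, 0]) spool();
translate([194, 109, 754]) open_box();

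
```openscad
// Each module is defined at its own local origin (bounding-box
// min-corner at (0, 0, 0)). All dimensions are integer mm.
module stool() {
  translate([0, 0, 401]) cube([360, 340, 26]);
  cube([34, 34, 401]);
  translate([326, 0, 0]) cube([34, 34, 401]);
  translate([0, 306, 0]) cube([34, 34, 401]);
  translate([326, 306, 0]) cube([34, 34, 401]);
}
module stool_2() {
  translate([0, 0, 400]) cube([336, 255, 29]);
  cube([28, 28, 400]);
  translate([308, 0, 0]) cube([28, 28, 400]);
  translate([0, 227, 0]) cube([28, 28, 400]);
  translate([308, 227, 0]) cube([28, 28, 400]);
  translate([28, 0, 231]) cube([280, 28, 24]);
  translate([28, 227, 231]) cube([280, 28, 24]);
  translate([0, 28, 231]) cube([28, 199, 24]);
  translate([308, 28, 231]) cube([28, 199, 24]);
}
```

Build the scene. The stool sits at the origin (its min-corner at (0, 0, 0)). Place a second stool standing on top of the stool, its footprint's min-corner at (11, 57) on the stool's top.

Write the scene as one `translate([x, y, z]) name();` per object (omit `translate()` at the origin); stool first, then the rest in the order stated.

stool();
translate([11, 57, 427]) stool_2();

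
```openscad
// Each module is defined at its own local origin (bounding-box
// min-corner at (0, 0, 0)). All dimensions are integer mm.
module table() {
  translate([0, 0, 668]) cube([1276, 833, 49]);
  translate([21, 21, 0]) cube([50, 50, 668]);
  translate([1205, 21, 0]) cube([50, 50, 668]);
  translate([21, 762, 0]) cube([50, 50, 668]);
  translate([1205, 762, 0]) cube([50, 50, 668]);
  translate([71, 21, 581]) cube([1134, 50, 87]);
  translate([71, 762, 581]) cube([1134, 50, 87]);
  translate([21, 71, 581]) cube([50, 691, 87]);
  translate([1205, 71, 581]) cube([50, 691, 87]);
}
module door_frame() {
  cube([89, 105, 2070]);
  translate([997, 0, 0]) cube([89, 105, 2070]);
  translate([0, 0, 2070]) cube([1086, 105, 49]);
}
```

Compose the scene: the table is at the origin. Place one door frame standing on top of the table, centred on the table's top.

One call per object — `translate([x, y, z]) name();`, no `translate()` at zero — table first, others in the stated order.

table();
translate([95, 364, 717]) door_frame();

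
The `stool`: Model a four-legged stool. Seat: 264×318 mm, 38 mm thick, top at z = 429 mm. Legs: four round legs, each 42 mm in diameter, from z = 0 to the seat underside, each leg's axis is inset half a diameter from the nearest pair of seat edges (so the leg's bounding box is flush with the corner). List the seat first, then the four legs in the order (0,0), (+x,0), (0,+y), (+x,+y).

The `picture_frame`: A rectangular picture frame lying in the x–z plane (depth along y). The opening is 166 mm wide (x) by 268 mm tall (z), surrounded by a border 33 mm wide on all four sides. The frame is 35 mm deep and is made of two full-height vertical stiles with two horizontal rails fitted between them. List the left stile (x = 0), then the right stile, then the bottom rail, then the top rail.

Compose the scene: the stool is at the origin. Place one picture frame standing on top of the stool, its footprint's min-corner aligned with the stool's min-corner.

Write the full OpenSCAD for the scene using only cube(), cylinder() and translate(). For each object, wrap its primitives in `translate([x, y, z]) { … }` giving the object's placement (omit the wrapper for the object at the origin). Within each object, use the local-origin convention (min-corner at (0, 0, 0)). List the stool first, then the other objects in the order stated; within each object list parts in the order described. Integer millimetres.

translate([0, 0, 391]) cube([264, 318, 38]);
translate([21, 21, 0]) cylinder(h = 391, r = 21);
translate([243, 21, 0]) cylinder(h = 391, r = 21);
translate([21, 297, 0]) cylinder(h = 391, r = 21);
translate([243, 297, 0]) cylinder(h = 391, r = 21);
translate([0, 0, 429]) {
  cube([33, 35, 334]);
  translate([199, 0, 0]) cube([33, 35, 334]);
  translate([33, 0, 0]) cube([166, 35, 33]);
  translate([33, 0, 301]) cube([166, 35, 33]);
}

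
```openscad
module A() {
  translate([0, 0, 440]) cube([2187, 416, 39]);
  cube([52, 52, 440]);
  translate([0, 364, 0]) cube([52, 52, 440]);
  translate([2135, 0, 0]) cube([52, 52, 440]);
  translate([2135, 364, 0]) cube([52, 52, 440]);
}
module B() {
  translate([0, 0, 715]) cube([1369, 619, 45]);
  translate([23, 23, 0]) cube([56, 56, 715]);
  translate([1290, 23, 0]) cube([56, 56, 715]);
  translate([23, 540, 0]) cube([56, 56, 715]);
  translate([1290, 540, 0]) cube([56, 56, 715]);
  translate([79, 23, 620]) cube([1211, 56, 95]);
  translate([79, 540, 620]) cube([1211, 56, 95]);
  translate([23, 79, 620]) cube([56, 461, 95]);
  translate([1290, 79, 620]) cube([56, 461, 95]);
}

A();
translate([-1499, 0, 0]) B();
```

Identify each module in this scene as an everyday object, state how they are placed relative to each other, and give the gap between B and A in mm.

The table's nearest face is 130 mm from the bench's −x face.

A is a bench. B is a table. The table is on the floor beside the bench on its −x side. The gap between the table and the bench is 130 mm.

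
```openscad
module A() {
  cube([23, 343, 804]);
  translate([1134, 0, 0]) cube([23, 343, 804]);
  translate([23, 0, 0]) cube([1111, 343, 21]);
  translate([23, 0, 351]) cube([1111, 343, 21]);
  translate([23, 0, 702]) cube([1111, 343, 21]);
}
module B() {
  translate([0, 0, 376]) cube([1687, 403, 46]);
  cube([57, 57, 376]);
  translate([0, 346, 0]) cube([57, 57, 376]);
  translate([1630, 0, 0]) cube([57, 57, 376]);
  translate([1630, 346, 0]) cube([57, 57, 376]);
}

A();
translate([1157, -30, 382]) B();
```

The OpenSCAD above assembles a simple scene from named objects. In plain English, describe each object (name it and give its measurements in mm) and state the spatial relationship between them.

A is a bookshelf 1157 mm wide overall, 343 mm deep and 804 mm tall. The two sides are 23 mm thick vertical panels. 3 horizontal shelves of 21 mm thickness span between the inner faces of the sides; the lowest shelf sits on the floor and shelves are stacked with a clear vertical gap of 330 mm between each pair.

B is a long wooden bench with a 1687 mm (x) × 403 mm (y) seat, 46 mm thick, its top surface 422 mm above the floor. Four 57 mm square legs at the seat corners, flush with the edges, run from z = 0 to the seat underside.

The bench is beside the bookshelf with their tops flush at z = 804.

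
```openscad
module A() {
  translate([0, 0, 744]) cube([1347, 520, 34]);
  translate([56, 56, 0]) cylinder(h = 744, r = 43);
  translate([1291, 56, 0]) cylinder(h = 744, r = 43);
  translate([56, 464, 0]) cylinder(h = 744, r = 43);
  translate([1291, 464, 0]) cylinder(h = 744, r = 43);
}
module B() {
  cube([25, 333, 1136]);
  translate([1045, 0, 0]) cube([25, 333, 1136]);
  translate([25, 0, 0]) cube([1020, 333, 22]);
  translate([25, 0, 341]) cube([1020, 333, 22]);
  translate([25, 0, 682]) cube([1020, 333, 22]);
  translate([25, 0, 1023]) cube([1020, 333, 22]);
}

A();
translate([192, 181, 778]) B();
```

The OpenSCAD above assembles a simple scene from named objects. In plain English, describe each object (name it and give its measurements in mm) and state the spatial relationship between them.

A is a table with a 1347×520 mm rectangular top, 34 mm thick, top surface at z = 778 mm, supported by four round legs of 86 mm diameter, each leg's bounding box inset 13 mm from the nearest pair of top edges, running from the floor.

B is a bookshelf 1070 mm wide overall, 333 mm deep and 1136 mm tall. The two sides are 25 mm thick vertical panels. 4 horizontal shelves of 22 mm thickness span between the inner faces of the sides; the lowest shelf sits on the floor and shelves are stacked with a clear vertical gap of 319 mm between each pair.

The bookshelf is on top of the table.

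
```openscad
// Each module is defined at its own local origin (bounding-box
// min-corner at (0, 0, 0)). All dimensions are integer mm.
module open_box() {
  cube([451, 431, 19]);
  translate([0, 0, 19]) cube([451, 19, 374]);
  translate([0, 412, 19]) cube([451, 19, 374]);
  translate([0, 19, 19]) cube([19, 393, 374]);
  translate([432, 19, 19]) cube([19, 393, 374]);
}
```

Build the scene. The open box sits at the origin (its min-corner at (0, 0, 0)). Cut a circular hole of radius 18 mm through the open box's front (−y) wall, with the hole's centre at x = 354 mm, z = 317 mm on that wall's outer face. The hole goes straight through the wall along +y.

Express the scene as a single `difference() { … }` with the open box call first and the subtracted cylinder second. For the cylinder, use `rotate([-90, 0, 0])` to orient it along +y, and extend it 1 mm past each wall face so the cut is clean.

difference() {
  open_box();
  translate([354, -1, 317]) rotate([-90, 0, 0]) cylinder(h = 21, r = 18);
}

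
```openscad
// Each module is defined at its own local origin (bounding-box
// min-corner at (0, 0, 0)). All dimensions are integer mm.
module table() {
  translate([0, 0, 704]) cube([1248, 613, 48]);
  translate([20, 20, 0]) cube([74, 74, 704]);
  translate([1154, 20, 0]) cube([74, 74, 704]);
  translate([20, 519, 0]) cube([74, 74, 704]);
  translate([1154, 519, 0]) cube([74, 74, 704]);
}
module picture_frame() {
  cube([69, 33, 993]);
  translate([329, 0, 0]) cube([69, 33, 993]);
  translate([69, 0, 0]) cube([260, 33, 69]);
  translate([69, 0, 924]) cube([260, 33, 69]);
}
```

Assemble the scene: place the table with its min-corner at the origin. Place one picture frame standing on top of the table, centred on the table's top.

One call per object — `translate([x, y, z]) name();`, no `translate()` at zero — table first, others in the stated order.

table();
translate([425, 290, 752]) picture_frame();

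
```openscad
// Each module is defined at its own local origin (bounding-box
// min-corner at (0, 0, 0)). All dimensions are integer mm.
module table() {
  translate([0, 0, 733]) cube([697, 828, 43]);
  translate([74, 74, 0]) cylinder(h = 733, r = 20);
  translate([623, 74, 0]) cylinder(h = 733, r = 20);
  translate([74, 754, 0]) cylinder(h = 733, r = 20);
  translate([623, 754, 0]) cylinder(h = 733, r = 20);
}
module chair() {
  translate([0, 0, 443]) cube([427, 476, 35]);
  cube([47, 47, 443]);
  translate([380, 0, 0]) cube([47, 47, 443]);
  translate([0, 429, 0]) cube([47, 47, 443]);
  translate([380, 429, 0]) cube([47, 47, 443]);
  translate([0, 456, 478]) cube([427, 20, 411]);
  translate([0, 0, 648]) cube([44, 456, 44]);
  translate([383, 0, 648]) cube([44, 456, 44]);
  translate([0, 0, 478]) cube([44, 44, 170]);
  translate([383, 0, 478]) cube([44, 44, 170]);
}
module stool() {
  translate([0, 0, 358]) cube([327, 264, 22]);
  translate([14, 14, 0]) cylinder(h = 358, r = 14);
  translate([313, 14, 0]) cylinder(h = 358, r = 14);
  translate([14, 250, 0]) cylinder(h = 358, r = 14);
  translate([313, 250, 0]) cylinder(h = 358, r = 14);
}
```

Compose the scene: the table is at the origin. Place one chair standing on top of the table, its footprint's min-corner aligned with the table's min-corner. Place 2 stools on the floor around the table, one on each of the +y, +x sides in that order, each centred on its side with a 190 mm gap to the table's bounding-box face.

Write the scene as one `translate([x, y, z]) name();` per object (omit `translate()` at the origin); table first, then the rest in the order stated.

table();
translate([0, 0, 776]) chair();
translate([185, 1018, 0]) stool();
translate([887, 282, 0]) stool();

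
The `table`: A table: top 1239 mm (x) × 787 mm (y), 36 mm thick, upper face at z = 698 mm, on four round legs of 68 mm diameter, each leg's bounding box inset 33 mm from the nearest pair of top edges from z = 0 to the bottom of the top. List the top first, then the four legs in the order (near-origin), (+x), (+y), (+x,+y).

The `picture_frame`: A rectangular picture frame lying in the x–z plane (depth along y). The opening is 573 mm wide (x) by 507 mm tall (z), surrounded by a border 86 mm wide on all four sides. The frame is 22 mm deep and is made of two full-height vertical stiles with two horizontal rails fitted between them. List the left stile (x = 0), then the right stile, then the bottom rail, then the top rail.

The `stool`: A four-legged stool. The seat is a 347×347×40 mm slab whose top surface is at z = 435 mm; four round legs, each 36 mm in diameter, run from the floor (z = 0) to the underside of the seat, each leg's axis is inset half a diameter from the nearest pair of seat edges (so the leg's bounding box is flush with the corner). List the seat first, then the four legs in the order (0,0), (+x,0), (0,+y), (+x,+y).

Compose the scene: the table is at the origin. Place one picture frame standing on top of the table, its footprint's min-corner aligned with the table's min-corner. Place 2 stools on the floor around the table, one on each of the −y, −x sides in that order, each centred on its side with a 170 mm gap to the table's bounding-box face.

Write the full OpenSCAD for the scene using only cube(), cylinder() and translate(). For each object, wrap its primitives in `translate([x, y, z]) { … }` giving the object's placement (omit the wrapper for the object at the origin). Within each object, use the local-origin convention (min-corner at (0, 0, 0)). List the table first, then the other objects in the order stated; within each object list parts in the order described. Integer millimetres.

translate([0, 0, 662]) cube([1239, 787, 36]);
translate([67, 67, 0]) cylinder(h = 662, r = 34);
translate([1172, 67, 0]) cylinder(h = 662, r = 34);
translate([67, 720, 0]) cylinder(h = 662, r = 34);
translate([1172, 720, 0]) cylinder(h = 662, r = 34);
translate([0, 0, 698]) {
  cube([86, 22, 679]);
  translate([659, 0, 0]) cube([86, 22, 679]);
  translate([86, 0, 0]) cube([573, 22, 86]);
  translate([86, 0, 593]) cube([573, 22, 86]);
}
translate([446, -517, 0]) {
  translate([0, 0, 395]) cube([347, 347, 40]);
  translate([18, 18, 0]) cylinder(h = 395, r = 18);
  translate([329, 18, 0]) cylinder(h = 395, r = 18);
  translate([18, 329, 0]) cylinder(h = 395, r = 18);
  translate([329, 329, 0]) cylinder(h = 395, r = 18);
}
translate([-517, 220, 0]) {
  translate([0, 0, 395]) cube([347, 347, 40]);
  translate([18, 18, 0]) cylinder(h = 395, r = 18);
  translate([329, 18, 0]) cylinder(h = 395, r = 18);
  translate([18, 329, 0]) cylinder(h = 395, r = 18);
  translate([329, 329, 0]) cylinder(h = 395, r = 18);
}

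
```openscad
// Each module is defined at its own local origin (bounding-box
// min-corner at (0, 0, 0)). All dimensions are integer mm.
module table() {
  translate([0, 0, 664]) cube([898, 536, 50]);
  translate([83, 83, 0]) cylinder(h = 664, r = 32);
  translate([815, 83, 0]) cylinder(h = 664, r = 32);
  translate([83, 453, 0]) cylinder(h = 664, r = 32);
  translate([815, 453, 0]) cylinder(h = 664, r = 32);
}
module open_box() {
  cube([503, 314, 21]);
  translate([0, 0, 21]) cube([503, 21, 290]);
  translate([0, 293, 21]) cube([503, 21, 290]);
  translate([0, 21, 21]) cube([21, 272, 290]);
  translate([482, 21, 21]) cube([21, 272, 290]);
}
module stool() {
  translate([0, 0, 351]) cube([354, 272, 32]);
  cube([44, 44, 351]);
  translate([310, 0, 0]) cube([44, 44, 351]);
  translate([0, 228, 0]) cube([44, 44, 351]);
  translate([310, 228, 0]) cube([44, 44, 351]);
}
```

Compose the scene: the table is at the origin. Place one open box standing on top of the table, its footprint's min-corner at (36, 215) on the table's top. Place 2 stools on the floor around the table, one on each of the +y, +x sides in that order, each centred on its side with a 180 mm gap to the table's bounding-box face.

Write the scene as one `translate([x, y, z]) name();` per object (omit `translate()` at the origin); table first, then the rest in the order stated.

table();
translate([36, 215, 714]) open_box();
translate([272, 716, 0]) stool();
translate([1078, 132, 0]) stool();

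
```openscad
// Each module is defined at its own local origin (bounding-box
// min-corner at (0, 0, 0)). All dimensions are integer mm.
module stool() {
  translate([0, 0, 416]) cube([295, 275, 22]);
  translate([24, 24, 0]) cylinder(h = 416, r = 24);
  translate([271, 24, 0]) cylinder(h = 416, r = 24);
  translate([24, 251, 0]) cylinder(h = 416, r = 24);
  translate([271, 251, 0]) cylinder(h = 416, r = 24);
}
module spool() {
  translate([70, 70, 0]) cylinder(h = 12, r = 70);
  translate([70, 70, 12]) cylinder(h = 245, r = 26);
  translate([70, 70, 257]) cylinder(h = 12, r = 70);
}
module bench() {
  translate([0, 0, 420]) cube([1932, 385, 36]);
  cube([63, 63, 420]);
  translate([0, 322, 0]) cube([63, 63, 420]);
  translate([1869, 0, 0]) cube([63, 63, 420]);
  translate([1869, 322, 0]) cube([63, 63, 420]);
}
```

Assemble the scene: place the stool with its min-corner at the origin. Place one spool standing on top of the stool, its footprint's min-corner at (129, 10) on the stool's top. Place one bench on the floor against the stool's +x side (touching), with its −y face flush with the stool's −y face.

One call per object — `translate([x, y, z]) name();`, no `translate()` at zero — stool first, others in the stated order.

stool();
translate([129, 10, 438]) spool();
translate([295, 0, 0]) bench();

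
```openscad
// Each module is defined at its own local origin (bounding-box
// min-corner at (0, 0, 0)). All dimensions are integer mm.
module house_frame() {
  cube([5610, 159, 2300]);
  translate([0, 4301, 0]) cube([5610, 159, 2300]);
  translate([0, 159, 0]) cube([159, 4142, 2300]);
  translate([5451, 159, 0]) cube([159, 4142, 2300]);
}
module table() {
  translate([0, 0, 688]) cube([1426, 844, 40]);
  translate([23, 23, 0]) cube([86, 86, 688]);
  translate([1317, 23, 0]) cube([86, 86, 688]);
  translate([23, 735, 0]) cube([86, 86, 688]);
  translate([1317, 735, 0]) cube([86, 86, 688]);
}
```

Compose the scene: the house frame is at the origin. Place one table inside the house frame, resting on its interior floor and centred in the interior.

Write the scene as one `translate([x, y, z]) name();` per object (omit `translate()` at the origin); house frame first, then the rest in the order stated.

house_frame();
translate([2092, 1808, 0]) table();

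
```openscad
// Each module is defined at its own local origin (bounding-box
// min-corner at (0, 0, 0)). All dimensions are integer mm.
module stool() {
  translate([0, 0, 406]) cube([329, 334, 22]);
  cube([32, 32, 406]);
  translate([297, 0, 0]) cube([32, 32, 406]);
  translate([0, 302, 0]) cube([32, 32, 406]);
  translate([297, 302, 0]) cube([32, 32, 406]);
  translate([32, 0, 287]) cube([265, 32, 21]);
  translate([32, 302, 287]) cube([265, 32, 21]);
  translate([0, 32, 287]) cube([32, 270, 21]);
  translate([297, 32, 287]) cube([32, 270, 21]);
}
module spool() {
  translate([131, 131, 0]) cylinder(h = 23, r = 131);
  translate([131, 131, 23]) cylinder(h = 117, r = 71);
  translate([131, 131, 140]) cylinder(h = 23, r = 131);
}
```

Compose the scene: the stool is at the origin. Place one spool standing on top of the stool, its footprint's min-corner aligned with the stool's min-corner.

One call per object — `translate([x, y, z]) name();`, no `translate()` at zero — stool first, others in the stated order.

stool();
translate([0, 0, 428]) spool();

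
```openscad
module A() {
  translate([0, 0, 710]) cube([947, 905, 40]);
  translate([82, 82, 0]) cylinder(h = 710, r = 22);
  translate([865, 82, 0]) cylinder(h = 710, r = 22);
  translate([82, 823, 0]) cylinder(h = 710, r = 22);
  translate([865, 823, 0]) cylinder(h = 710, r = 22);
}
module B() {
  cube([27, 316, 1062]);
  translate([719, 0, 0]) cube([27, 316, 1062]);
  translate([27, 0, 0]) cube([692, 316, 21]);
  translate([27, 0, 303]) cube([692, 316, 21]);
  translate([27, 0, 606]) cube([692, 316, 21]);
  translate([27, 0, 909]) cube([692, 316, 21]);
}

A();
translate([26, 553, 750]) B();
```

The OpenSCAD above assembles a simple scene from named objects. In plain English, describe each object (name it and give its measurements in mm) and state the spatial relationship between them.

A is a table with a 947×905 mm rectangular top, 40 mm thick, top surface at z = 750 mm, supported by four round legs of 44 mm diameter, each leg's bounding box inset 60 mm from the nearest pair of top edges, running from the floor.

B is a bookshelf 746 mm wide overall, 316 mm deep and 1062 mm tall. The two sides are 27 mm thick vertical panels. 4 horizontal shelves of 21 mm thickness span between the inner faces of the sides; the lowest shelf sits on the floor and shelves are stacked with a clear vertical gap of 282 mm between each pair.

The bookshelf is on top of the table.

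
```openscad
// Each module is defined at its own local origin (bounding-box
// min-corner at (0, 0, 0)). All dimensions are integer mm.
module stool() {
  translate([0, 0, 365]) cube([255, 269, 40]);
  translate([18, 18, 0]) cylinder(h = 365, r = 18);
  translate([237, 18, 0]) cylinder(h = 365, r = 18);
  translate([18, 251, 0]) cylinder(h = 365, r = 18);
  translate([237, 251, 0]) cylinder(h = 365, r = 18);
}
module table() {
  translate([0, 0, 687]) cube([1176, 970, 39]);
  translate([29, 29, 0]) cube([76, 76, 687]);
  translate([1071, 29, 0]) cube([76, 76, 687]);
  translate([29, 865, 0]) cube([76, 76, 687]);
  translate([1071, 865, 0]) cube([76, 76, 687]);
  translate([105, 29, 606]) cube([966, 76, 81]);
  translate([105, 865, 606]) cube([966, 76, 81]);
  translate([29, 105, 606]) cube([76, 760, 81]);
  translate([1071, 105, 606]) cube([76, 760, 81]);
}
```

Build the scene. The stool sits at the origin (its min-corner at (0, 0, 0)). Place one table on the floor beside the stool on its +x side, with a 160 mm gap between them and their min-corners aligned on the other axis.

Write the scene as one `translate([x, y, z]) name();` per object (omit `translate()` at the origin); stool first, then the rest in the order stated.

stool();
translate([415, 0, 0]) table();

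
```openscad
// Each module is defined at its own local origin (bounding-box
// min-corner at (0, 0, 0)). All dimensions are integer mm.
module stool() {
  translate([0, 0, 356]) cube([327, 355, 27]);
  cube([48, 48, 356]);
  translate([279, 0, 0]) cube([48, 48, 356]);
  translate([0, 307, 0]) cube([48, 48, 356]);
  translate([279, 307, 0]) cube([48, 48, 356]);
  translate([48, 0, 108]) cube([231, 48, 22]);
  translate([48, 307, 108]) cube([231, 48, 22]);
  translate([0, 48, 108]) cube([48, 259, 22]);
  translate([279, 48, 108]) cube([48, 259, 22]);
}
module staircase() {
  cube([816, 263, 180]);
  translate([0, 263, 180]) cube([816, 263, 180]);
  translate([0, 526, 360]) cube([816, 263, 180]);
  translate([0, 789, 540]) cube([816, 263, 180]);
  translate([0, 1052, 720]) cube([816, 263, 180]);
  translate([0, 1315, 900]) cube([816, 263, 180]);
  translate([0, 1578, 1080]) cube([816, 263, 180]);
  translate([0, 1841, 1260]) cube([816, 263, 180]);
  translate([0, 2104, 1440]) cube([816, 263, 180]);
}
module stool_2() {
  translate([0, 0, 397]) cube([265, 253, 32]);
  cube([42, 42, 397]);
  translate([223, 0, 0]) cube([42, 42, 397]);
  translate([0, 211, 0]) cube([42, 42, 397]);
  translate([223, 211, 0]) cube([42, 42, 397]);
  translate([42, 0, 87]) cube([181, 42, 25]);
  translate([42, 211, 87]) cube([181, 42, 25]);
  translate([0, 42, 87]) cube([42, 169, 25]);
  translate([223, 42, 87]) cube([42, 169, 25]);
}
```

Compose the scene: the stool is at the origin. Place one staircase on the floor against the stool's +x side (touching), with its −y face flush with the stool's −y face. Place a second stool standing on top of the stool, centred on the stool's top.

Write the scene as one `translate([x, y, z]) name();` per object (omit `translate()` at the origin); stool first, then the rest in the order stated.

stool();
translate([327, 0, 0]) staircase();
translate([31, 51, 383]) stool_2();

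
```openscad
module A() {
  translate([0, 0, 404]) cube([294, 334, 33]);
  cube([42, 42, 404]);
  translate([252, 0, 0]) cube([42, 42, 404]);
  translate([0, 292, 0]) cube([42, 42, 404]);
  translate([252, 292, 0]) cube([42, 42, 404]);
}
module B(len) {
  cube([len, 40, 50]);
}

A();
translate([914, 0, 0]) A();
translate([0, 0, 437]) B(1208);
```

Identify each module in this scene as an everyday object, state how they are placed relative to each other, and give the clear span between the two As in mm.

A is a stool. B is a beam. A beam spans the tops of two stools. The clear span between the two stools is 620 mm.

Second stool starts at x = 914; first ends at x = 294; clear span = 914 − 294 = 620 mm.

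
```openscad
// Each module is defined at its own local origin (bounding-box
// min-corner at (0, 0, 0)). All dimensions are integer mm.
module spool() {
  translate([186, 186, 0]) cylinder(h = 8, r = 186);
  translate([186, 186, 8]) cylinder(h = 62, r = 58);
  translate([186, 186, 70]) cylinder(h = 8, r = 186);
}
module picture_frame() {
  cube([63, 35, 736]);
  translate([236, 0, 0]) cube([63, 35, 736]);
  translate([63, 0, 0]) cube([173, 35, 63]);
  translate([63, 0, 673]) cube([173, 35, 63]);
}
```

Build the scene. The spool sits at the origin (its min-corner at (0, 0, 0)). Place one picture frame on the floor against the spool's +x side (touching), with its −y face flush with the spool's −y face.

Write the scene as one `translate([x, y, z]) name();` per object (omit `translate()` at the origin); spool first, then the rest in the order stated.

spool();
translate([372, 0, 0]) picture_frame();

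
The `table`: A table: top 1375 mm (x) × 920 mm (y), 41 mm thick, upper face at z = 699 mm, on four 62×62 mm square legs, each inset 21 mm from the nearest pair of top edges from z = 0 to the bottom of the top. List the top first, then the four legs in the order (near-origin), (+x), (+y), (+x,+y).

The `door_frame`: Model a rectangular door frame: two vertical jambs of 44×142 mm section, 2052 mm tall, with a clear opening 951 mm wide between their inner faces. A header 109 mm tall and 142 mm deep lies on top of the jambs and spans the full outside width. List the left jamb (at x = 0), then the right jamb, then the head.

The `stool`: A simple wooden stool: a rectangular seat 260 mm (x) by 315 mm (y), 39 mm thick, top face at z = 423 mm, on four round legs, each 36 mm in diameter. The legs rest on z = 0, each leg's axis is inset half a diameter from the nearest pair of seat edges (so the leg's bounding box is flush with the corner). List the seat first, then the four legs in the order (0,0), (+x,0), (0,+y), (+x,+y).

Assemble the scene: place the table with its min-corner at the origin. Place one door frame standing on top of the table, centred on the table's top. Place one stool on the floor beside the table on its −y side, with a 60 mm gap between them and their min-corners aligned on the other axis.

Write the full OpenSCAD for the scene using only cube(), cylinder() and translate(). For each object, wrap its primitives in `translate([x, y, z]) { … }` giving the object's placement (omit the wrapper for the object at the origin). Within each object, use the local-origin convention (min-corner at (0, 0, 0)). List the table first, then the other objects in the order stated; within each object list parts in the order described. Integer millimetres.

translate([0, 0, 658]) cube([1375, 920, 41]);
translate([21, 21, 0]) cube([62, 62, 658]);
translate([1292, 21, 0]) cube([62, 62, 658]);
translate([21, 837, 0]) cube([62, 62, 658]);
translate([1292, 837, 0]) cube([62, 62, 658]);
translate([168, 389, 699]) {
  cube([44, 142, 2052]);
  translate([995, 0, 0]) cube([44, 142, 2052]);
  translate([0, 0, 2052]) cube([1039, 142, 109]);
}
translate([0, -375, 0]) {
  translate([0, 0, 384]) cube([260, 315, 39]);
  translate([18, 18, 0]) cylinder(h = 384, r = 18);
  translate([242, 18, 0]) cylinder(h = 384, r = 18);
  translate([18, 297, 0]) cylinder(h = 384, r = 18);
  translate([242, 297, 0]) cylinder(h = 384, r = 18);
}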